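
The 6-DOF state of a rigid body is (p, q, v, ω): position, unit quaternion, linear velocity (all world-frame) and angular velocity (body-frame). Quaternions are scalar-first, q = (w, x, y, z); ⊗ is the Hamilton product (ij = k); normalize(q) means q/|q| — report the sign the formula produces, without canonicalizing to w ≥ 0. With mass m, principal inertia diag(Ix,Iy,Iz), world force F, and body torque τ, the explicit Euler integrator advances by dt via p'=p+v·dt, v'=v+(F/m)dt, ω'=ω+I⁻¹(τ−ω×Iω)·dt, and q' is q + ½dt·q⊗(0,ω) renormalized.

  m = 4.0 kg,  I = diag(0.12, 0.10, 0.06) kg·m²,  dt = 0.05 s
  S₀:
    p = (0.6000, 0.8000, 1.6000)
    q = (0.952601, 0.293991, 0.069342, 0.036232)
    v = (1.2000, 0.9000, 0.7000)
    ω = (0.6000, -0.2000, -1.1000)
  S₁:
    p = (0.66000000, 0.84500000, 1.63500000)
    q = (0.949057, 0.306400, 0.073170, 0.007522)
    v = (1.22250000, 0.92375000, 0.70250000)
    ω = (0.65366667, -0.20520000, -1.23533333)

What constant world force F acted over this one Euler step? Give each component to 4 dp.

velocity change Δv = (0.02250000, 0.02375000, 0.00250000)
applied force F = (1.8000, 1.9000, 0.2000)

F = (1.8000, 1.9000, 0.2000)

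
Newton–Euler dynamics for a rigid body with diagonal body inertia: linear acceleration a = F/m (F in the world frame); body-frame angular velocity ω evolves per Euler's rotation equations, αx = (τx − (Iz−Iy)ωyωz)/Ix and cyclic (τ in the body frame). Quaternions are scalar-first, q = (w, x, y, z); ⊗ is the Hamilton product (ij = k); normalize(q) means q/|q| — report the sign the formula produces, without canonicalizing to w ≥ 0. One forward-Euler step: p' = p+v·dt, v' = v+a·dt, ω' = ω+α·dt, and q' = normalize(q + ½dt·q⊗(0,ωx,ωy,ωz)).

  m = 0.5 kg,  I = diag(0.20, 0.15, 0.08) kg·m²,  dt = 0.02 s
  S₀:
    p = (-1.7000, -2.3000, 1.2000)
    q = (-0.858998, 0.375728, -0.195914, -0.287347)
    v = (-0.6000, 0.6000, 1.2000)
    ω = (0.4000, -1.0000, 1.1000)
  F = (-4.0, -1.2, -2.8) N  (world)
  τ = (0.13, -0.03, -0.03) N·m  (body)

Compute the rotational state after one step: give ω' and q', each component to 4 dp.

angular accel α = (0.2650, -0.5520, -0.6250)
ω' = ω + α·dt = (0.4053, -1.0110, 1.0875)
2q̇ = q⊗(0,ω) = (-0.0301235, -0.8464516, 0.3307584, -1.2422602)
updated quaternion q' = (-0.8592, 0.3672, -0.1926, -0.2997)

ω' = (0.4053, -1.0110, 1.0875)
q' = (-0.8592, 0.3672, -0.1926, -0.2997)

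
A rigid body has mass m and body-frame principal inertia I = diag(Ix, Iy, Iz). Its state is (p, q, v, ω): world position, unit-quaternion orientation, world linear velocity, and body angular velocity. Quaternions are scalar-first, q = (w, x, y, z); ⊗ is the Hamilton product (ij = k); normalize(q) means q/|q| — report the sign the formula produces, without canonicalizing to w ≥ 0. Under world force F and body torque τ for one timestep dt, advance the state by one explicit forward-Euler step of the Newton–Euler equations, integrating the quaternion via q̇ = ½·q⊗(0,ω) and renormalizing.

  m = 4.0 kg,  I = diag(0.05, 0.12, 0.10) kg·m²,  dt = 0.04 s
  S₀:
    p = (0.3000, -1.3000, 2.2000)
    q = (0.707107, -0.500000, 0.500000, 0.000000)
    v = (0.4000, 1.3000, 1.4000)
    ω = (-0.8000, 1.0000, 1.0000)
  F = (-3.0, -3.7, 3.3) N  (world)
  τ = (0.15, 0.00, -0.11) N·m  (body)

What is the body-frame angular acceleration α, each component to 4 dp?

ω×(Iω) gyroscopic = (-0.0200, 0.0400, -0.0560)
angular accel α = (3.4000, -0.3333, -0.5400)

α = (3.4000, -0.3333, -0.5400)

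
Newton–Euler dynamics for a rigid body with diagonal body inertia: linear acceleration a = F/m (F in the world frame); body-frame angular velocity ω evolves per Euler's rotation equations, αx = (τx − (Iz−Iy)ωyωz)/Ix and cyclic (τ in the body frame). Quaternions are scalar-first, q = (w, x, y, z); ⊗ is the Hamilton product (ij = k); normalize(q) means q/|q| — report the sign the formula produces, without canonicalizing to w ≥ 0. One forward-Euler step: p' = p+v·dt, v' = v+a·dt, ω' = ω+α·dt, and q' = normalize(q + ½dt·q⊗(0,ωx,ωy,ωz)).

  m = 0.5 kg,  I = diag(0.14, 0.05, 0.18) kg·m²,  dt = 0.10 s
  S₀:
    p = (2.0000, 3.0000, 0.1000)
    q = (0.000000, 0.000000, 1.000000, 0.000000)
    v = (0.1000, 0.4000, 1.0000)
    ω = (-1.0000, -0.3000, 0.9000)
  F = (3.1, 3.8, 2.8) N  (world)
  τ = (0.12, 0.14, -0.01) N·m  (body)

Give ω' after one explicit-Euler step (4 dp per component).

ω' = (-0.8892, -0.0920, 0.9094)

angular accel α = (1.1079, 2.0800, 0.0944)
new body rate ω' = (-0.8892, -0.0920, 0.9094)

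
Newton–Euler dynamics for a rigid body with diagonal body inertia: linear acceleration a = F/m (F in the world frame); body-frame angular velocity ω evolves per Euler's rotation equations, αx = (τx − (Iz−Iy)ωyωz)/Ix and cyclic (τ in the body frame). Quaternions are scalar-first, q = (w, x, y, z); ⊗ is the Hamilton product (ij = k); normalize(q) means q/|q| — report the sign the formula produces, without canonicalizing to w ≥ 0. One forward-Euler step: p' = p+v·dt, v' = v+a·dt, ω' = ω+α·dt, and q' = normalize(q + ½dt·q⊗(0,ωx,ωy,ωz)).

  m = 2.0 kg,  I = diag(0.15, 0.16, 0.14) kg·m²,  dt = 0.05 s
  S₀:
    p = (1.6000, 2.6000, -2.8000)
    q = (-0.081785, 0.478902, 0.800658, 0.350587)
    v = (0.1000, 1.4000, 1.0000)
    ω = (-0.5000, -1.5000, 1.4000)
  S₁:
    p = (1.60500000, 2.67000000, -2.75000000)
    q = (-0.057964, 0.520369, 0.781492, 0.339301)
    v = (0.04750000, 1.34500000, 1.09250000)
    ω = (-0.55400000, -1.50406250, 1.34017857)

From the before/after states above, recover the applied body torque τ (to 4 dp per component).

τ = (-0.1200, -0.0200, -0.1600)

ω₁ − ω₀ = (-0.05400000, -0.00406250, -0.05982143)
ω₀×(Iω₀) = (0.0420, -0.0070, 0.0075)
τ = I·(Δω/dt) + ω₀×(Iω₀) = (-0.1200, -0.0200, -0.1600)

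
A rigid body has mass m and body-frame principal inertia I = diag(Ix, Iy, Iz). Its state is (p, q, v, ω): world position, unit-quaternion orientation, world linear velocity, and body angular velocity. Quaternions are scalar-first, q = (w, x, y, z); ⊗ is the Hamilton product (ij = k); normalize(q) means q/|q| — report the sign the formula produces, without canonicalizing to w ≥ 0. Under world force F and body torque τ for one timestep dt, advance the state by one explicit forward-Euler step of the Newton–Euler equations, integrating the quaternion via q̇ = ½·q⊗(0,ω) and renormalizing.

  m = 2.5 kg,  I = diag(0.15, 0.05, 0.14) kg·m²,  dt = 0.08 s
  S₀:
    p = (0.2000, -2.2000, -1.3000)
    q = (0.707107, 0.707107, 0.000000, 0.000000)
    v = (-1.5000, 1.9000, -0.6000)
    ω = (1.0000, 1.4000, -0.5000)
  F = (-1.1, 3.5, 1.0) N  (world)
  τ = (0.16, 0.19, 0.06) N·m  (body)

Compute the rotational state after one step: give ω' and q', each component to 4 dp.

ω' = (1.1189, 1.7120, -0.3857)
q' = (0.6771, 0.7335, 0.0536, 0.0254)

precession coupling ω×(Iω) = (-0.0630, -0.0050, -0.1400)
α = I⁻¹(τ − ω×Iω) = (1.4867, 3.9000, 1.4286)
ω' = ω + α·dt = (1.1189, 1.7120, -0.3857)
q⊗(0,ω) = (-0.7071070, 0.7071070, 1.3435033, 0.6363963)
q + ½dt·q⊗(0,ω), renormalized = (0.6771, 0.7335, 0.0536, 0.0254)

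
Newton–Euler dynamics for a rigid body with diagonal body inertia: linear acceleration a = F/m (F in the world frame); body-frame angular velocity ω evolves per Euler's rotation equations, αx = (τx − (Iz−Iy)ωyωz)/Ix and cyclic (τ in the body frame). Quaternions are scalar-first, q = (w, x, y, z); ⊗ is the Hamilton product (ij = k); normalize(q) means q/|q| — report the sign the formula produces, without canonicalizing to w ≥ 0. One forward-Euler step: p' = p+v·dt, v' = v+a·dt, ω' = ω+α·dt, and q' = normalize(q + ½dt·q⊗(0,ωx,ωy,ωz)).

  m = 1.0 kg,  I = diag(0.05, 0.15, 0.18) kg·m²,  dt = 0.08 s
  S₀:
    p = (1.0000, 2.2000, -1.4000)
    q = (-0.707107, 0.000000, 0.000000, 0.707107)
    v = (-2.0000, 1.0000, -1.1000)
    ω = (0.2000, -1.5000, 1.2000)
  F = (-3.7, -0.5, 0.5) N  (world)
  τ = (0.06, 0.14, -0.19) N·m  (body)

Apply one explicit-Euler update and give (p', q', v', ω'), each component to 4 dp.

p' = (0.8400, 2.2800, -1.4880)
q' = (-0.7388, 0.0367, 0.0479, 0.6712)
v' = (-2.2960, 0.9600, -1.0600)
ω' = (0.3824, -1.4087, 1.1289)

ω×(Iω) gyroscopic = (-0.0540, -0.0312, -0.0300)
α = I⁻¹(τ − ω×Iω) = (2.2800, 1.1413, -0.8889)
ω' = ω + α·dt = (0.3824, -1.4087, 1.1289)
2q̇ = q⊗(0,ω) = (-0.8485284, 0.9192391, 1.2020819, -0.8485284)
updated quaternion q' = (-0.7388, 0.0367, 0.0479, 0.6712)
p + v·dt = (0.8400, 2.2800, -1.4880)
v' = v + a·dt = (-2.2960, 0.9600, -1.0600)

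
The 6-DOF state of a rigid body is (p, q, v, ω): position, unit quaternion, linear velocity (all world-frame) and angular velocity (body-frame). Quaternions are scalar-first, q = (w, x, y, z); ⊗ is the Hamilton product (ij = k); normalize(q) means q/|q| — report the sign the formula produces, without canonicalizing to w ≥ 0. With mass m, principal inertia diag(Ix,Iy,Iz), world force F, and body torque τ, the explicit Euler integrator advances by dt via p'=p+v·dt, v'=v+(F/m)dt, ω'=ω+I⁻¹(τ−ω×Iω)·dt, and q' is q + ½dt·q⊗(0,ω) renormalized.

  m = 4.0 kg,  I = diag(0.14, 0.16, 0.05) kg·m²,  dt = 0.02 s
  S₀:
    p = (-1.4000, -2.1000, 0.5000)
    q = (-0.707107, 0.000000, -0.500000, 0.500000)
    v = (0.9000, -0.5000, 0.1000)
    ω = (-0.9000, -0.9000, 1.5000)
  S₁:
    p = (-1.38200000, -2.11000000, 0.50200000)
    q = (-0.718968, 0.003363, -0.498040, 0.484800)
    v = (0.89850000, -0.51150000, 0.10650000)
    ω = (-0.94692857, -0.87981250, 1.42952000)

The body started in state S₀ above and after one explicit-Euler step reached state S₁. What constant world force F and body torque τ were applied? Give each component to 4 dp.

rate change Δω = (-0.04692857, 0.02018750, -0.07048000)
ω₀×(Iω₀) = (0.1485, -0.1215, 0.0162)
I·α + gyro = (-0.1800, 0.0400, -0.1600)
Δv = v₁−v₀ = (-0.00150000, -0.01150000, 0.00650000)
F = m·Δv/dt = (-0.3000, -2.3000, 1.3000)

F = (-0.3000, -2.3000, 1.3000)
τ = (-0.1800, 0.0400, -0.1600)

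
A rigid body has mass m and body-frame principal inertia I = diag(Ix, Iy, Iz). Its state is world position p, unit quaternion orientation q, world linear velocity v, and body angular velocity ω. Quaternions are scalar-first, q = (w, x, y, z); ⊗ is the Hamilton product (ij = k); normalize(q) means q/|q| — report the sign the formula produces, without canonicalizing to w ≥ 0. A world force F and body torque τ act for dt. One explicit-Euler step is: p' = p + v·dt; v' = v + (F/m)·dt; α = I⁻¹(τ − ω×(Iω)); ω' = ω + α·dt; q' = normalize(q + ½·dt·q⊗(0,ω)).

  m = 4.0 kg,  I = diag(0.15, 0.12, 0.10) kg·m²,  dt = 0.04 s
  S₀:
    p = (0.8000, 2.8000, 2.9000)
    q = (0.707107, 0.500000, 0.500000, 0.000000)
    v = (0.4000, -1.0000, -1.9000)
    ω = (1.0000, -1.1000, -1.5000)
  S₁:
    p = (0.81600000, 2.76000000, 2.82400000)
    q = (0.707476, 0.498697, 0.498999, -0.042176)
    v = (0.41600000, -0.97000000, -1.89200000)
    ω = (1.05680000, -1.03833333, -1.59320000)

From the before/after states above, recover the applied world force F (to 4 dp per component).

Δv = v₁−v₀ = (0.01600000, 0.03000000, 0.00800000)
F = m·Δv/dt = (1.6000, 3.0000, 0.8000)

F = (1.6000, 3.0000, 0.8000)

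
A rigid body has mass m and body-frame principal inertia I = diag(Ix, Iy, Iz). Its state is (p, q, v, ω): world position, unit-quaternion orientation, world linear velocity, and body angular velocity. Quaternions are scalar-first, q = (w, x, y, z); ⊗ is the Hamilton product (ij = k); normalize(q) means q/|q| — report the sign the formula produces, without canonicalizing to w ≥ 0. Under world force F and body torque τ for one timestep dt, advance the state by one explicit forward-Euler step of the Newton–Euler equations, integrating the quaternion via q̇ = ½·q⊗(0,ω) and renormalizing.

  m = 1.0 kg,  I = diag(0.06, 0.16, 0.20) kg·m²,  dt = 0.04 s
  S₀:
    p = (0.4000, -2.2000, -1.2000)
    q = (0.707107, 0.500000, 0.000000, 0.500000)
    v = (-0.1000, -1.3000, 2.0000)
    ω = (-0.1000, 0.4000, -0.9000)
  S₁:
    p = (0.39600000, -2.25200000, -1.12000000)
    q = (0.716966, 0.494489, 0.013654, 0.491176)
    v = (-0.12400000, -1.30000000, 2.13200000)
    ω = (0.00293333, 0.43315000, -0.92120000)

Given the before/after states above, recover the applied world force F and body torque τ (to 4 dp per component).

Δω = ω₁−ω₀ = (0.10293333, 0.03315000, -0.02120000)
ω₀×(Iω₀) = (-0.0144, -0.0126, -0.0040)
τ = I·(Δω/dt) + ω₀×(Iω₀) = (0.1400, 0.1200, -0.1100)
velocity change Δv = (-0.02400000, 0.00000000, 0.13200000)
F = m·Δv/dt = (-0.6000, 0.0000, 3.3000)

F = (-0.6000, 0.0000, 3.3000)
τ = (0.1400, 0.1200, -0.1100)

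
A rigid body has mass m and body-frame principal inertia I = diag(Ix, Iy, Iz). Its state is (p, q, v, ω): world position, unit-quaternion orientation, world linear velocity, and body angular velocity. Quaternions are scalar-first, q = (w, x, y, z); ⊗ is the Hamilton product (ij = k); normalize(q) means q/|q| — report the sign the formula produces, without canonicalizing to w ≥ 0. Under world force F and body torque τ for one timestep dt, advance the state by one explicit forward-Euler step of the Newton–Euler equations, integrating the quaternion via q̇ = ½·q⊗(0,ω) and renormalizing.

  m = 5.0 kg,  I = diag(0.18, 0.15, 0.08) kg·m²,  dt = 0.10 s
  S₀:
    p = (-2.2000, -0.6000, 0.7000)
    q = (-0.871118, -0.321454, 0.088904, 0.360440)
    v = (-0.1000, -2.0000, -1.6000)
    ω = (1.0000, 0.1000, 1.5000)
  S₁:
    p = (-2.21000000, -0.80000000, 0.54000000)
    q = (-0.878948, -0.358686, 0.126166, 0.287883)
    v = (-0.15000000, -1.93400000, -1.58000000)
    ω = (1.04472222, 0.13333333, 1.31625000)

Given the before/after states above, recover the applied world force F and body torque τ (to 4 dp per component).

F = (-2.5000, 3.3000, 1.0000)
τ = (0.0700, 0.2000, -0.1500)

Δω = ω₁−ω₀ = (0.04472222, 0.03333333, -0.18375000)
I·α + gyro = (0.0700, 0.2000, -0.1500)
velocity change Δv = (-0.05000000, 0.06600000, 0.02000000)
applied force F = (-2.5000, 3.3000, 1.0000)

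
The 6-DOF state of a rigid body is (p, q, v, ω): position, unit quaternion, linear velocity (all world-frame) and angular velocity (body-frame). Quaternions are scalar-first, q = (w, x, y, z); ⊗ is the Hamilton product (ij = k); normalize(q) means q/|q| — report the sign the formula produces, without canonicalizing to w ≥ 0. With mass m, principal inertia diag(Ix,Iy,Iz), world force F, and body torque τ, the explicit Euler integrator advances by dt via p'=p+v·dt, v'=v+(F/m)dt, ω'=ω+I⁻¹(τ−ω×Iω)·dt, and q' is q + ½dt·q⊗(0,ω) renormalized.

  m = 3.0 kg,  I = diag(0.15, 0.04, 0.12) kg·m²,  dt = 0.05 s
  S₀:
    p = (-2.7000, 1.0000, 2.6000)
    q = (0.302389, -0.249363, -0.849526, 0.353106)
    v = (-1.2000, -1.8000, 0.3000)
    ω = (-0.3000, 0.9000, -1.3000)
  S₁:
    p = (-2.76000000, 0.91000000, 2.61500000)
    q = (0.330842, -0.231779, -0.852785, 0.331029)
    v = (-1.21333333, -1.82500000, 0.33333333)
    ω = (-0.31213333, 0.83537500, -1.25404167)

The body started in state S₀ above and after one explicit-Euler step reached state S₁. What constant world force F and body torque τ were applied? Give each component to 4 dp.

F = (-0.8000, -1.5000, 2.0000)
τ = (-0.1300, -0.0400, 0.1400)

v₁ − v₀ = (-0.01333333, -0.02500000, 0.03333333)
m·(v₁−v₀)/dt = (-0.8000, -1.5000, 2.0000)
ω₁ − ω₀ = (-0.01213333, -0.06462500, 0.04595833)
τ = I·(Δω/dt) + ω₀×(Iω₀) = (-0.1300, -0.0400, 0.1400)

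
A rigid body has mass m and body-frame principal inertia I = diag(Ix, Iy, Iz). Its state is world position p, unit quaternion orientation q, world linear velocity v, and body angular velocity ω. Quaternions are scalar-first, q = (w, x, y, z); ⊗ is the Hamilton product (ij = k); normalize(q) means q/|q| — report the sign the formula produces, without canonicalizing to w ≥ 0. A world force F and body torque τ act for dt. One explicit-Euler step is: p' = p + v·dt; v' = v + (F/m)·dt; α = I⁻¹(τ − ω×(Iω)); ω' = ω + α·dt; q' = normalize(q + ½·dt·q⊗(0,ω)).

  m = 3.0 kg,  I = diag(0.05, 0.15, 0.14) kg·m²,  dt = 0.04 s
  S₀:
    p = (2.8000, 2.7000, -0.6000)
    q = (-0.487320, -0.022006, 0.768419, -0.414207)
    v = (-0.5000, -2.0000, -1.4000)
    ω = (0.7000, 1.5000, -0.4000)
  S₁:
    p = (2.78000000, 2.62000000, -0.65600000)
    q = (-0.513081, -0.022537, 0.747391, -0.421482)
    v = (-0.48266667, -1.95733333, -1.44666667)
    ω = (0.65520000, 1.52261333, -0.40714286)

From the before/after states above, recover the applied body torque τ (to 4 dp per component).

Δω = ω₁−ω₀ = (-0.04480000, 0.02261333, -0.00714286)
gyro term ω₀×Iω₀ = (0.0060, 0.0252, 0.1050)
τ = I·(Δω/dt) + ω₀×(Iω₀) = (-0.0500, 0.1100, 0.0800)

τ = (-0.0500, 0.1100, 0.0800)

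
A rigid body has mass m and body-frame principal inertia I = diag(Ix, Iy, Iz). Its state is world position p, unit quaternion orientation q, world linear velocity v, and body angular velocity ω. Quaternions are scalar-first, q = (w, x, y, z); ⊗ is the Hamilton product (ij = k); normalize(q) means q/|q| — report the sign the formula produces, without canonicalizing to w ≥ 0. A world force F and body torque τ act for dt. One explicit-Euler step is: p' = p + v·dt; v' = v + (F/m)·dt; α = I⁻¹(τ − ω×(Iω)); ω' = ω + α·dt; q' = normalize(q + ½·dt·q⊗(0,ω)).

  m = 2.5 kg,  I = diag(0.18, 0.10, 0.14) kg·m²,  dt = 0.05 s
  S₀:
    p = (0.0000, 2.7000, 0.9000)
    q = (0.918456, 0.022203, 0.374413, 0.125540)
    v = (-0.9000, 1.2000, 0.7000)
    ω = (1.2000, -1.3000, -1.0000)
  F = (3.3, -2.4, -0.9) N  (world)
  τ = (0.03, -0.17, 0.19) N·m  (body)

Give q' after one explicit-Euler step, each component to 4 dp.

q' = (0.9319, 0.0444, 0.3484, 0.0905)

2q̇ = q⊗(0,ω) = (0.5856333, 0.8909362, -1.0211418, -1.3966155)
q' = normalize(q + ½dt·q⊗(0,ω)) = (0.9319, 0.0444, 0.3484, 0.0905)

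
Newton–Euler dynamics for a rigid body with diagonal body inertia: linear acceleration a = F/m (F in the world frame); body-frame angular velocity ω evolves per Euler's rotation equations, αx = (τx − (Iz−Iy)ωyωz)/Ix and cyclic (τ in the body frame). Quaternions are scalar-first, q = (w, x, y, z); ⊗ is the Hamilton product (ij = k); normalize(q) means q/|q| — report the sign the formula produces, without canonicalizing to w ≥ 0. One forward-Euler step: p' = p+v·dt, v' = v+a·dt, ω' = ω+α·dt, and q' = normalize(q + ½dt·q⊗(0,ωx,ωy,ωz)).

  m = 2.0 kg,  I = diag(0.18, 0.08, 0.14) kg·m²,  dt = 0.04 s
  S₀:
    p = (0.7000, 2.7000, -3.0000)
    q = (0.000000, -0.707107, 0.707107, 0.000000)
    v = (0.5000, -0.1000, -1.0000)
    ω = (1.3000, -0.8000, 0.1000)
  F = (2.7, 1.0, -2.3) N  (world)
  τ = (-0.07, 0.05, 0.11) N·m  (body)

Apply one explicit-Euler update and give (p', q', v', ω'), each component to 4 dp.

p' = (0.7200, 2.6960, -3.0400)
q' = (0.0297, -0.7054, 0.7082, -0.0071)
v' = (0.5540, -0.0800, -1.0460)
ω' = (1.2855, -0.7776, 0.1017)

ω×(Iω) gyroscopic = (-0.0048, 0.0052, 0.1040)
α = I⁻¹(τ − ω×Iω) = (-0.3622, 0.5600, 0.0429)
ω' = ω + α·dt = (1.2855, -0.7776, 0.1017)
2q̇ = q⊗(0,ω) = (1.4849247, 0.0707107, 0.0707107, -0.3535535)
updated quaternion q' = (0.0297, -0.7054, 0.7082, -0.0071)
linear accel F/m = (1.3500, 0.5000, -1.1500)
p + v·dt = (0.7200, 2.6960, -3.0400)
new velocity v' = (0.5540, -0.0800, -1.0460)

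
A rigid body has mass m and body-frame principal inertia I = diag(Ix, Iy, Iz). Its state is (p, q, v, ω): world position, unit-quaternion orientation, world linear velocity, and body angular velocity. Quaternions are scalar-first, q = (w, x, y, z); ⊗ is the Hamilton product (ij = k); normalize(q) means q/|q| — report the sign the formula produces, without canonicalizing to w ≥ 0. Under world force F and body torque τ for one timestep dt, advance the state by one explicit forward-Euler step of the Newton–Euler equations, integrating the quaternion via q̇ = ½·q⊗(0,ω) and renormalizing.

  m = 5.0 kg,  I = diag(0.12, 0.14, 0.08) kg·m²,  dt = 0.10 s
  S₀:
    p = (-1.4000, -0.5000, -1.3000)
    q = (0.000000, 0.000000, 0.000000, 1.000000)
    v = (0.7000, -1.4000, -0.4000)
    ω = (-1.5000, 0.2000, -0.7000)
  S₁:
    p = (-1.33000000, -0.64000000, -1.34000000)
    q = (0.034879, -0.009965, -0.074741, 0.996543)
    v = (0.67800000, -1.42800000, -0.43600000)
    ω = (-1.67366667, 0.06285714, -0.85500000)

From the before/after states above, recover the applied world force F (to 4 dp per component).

F = (-1.1000, -1.4000, -1.8000)

velocity change Δv = (-0.02200000, -0.02800000, -0.03600000)
m·(v₁−v₀)/dt = (-1.1000, -1.4000, -1.8000)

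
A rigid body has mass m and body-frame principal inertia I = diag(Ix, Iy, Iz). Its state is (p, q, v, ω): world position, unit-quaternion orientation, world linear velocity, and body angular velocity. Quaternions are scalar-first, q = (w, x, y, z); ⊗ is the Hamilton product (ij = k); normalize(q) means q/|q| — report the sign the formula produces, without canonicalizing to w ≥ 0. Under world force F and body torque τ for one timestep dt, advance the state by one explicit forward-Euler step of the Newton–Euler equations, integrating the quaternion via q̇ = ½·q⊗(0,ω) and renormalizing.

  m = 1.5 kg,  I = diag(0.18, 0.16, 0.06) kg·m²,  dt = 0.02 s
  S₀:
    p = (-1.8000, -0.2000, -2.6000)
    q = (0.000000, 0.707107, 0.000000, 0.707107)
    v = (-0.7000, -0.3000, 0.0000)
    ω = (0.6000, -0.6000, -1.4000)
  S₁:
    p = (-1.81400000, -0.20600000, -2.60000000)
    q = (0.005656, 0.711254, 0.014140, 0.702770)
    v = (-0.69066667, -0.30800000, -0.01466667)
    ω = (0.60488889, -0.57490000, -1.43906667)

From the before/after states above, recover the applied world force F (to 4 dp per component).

F = (0.7000, -0.6000, -1.1000)

velocity change Δv = (0.00933333, -0.00800000, -0.01466667)
F = m·Δv/dt = (0.7000, -0.6000, -1.1000)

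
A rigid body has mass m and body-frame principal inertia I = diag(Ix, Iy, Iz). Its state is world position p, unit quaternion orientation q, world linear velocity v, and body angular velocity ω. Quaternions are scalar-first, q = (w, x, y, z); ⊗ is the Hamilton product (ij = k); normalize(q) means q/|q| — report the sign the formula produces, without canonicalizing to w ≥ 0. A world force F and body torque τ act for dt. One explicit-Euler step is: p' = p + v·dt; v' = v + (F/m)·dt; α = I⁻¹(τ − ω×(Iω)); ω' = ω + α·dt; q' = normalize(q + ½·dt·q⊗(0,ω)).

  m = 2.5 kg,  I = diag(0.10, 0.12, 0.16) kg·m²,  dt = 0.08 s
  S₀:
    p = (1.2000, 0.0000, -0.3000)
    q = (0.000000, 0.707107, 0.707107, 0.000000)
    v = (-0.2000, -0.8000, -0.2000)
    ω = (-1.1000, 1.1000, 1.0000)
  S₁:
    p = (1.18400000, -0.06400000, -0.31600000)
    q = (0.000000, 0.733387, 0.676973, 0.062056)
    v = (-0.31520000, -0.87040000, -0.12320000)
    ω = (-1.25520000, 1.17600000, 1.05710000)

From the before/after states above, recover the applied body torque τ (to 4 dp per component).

τ = (-0.1500, 0.1800, 0.0900)

rate change Δω = (-0.15520000, 0.07600000, 0.05710000)
τ = I·(Δω/dt) + ω₀×(Iω₀) = (-0.1500, 0.1800, 0.0900)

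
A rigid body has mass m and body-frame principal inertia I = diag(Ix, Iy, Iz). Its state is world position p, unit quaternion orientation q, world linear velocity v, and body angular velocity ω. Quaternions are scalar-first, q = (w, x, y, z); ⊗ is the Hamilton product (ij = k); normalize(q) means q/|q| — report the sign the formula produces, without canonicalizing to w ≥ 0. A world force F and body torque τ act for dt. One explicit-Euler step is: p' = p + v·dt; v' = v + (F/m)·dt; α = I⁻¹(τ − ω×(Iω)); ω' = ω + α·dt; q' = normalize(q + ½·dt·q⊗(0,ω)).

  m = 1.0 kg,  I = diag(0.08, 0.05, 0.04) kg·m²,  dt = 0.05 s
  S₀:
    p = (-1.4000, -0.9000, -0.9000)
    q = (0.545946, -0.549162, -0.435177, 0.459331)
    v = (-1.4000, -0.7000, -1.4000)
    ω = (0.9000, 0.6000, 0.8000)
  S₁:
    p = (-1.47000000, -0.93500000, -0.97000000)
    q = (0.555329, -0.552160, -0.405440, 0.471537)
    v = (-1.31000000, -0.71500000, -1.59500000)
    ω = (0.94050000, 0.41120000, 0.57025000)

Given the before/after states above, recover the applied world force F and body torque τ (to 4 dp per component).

ω₁ − ω₀ = (0.04050000, -0.18880000, -0.22975000)
τ = I·(Δω/dt) + ω₀×(Iω₀) = (0.0600, -0.1600, -0.2000)
v₁ − v₀ = (0.09000000, -0.01500000, -0.19500000)
F = m·Δv/dt = (1.8000, -0.3000, -3.9000)

F = (1.8000, -0.3000, -3.9000)
τ = (0.0600, -0.1600, -0.2000)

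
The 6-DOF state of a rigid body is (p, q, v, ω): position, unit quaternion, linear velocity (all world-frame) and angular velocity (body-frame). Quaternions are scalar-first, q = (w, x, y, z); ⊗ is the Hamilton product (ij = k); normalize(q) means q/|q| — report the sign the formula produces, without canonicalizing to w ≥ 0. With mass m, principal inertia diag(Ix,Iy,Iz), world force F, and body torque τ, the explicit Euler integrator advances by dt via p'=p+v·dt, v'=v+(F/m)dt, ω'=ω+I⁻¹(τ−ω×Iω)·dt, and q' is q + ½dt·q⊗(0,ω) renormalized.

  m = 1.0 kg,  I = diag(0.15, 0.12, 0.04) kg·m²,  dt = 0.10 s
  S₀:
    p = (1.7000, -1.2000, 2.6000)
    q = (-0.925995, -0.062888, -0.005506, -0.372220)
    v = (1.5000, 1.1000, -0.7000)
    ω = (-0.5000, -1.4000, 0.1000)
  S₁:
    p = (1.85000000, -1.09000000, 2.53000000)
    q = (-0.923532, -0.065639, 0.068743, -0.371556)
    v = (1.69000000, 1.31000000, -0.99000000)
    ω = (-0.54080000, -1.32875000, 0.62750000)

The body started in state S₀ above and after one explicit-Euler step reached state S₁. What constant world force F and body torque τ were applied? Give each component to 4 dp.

Δω = ω₁−ω₀ = (-0.04080000, 0.07125000, 0.52750000)
applied torque τ = (-0.0500, 0.0800, 0.1900)
Δv = v₁−v₀ = (0.19000000, 0.21000000, -0.29000000)
F = m·Δv/dt = (1.9000, 2.1000, -2.9000)

F = (1.9000, 2.1000, -2.9000)
τ = (-0.0500, 0.0800, 0.1900)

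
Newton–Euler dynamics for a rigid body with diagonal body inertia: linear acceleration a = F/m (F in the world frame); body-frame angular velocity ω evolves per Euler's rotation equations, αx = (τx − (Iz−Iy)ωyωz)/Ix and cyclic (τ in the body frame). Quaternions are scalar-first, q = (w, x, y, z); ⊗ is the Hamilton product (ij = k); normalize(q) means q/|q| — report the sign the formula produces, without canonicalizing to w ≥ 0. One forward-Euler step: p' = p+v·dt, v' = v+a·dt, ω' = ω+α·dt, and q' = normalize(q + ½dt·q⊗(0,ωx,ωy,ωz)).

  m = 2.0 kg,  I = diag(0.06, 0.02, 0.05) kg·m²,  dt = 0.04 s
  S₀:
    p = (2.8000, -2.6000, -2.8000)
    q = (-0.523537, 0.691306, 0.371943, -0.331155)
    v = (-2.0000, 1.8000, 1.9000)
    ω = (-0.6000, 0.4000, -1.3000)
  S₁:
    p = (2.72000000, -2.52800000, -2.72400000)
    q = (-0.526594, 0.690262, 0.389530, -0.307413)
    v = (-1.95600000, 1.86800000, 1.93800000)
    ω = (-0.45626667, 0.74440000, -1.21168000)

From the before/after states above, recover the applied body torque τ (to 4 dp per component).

τ = (0.2000, 0.1800, 0.1200)

Δω = ω₁−ω₀ = (0.14373333, 0.34440000, 0.08832000)
precession coupling = (-0.0156, 0.0078, 0.0096)
τ = I·(Δω/dt) + ω₀×(Iω₀) = (0.2000, 0.1800, 0.1200)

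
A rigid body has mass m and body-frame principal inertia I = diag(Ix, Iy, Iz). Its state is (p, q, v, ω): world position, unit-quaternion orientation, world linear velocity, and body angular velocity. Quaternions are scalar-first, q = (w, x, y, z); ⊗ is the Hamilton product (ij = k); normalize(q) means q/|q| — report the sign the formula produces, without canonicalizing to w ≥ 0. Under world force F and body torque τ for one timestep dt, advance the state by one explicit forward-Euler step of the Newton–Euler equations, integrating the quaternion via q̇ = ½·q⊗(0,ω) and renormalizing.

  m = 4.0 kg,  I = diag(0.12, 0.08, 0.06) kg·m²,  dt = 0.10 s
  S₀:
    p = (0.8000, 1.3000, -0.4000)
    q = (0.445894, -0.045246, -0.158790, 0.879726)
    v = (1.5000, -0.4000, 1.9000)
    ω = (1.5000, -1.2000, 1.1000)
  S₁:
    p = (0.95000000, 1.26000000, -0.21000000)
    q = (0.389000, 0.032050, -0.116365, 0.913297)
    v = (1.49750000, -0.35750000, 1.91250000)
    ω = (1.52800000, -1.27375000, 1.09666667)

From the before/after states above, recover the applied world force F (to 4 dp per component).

F = (-0.1000, 1.7000, 0.5000)

v₁ − v₀ = (-0.00250000, 0.04250000, 0.01250000)
applied force F = (-0.1000, 1.7000, 0.5000)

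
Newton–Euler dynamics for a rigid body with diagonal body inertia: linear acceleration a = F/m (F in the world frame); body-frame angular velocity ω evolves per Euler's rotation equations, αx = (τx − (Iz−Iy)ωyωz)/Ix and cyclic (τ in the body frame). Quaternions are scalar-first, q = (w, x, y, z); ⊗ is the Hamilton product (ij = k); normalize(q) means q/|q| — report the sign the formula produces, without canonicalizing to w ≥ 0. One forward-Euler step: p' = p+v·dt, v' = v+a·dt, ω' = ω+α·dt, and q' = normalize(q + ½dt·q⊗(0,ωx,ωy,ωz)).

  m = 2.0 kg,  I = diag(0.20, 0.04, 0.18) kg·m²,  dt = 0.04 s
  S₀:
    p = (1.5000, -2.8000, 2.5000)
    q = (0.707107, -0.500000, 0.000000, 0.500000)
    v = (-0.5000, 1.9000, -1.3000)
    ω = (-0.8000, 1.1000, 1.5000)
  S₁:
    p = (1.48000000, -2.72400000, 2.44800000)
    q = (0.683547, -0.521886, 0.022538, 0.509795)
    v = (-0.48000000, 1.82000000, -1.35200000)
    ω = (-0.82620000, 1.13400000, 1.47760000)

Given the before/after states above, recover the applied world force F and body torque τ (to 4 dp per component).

Δω = ω₁−ω₀ = (-0.02620000, 0.03400000, -0.02240000)
precession coupling = (0.2310, -0.0240, 0.1408)
I·α + gyro = (0.1000, 0.0100, 0.0400)
velocity change Δv = (0.02000000, -0.08000000, -0.05200000)
applied force F = (1.0000, -4.0000, -2.6000)

F = (1.0000, -4.0000, -2.6000)
τ = (0.1000, 0.0100, 0.0400)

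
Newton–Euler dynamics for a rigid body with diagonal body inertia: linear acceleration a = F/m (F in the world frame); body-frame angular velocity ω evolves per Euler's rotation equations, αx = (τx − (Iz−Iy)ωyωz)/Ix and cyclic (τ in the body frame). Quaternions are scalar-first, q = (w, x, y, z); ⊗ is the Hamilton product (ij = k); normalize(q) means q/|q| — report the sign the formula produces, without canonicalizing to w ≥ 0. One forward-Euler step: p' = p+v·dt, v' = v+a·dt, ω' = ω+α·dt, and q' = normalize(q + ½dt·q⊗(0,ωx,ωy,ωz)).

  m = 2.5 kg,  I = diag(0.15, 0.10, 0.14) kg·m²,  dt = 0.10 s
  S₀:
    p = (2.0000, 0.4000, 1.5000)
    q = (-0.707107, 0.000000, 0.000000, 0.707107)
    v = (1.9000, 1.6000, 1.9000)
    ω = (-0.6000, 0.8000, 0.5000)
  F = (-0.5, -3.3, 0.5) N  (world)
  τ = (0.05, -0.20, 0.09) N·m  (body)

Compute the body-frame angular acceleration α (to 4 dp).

α = (0.2267, -1.9700, 0.4714)

gyro term ω×Iω = (0.0160, -0.0030, 0.0240)
angular accel α = (0.2267, -1.9700, 0.4714)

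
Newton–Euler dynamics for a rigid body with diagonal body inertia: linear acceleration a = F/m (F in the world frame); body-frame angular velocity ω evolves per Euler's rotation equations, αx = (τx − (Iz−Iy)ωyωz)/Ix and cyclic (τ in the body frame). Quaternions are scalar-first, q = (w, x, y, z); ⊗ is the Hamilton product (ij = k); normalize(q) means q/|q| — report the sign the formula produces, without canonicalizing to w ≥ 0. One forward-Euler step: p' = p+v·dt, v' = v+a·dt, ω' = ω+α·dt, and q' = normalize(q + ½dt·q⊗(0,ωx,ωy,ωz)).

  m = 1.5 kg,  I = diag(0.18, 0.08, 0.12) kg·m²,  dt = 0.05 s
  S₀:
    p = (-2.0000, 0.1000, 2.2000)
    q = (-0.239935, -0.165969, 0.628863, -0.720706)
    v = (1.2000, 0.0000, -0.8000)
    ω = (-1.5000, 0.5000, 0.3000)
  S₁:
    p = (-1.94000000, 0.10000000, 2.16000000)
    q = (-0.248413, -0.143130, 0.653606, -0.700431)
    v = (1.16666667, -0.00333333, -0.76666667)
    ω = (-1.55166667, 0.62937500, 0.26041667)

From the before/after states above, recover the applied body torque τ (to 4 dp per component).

rate change Δω = (-0.05166667, 0.12937500, -0.03958333)
applied torque τ = (-0.1800, 0.1800, -0.0200)

τ = (-0.1800, 0.1800, -0.0200)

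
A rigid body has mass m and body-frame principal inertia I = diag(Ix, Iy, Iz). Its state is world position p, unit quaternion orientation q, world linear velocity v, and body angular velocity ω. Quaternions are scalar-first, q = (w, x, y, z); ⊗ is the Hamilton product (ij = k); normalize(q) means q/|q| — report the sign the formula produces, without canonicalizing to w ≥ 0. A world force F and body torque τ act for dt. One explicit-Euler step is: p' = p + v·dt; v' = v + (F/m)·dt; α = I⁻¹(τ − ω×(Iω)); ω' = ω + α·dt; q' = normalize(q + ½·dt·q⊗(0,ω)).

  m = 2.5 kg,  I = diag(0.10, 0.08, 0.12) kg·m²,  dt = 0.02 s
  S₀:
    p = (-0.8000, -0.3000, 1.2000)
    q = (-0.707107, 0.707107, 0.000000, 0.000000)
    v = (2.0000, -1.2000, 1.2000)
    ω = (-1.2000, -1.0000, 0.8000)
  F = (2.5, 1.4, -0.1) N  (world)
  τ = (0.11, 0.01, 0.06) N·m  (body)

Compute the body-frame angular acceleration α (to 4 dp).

α = (1.4200, -0.1150, 0.7000)

ω×(Iω) gyroscopic = (-0.0320, 0.0192, -0.0240)
α = I⁻¹(τ − ω×Iω) = (1.4200, -0.1150, 0.7000)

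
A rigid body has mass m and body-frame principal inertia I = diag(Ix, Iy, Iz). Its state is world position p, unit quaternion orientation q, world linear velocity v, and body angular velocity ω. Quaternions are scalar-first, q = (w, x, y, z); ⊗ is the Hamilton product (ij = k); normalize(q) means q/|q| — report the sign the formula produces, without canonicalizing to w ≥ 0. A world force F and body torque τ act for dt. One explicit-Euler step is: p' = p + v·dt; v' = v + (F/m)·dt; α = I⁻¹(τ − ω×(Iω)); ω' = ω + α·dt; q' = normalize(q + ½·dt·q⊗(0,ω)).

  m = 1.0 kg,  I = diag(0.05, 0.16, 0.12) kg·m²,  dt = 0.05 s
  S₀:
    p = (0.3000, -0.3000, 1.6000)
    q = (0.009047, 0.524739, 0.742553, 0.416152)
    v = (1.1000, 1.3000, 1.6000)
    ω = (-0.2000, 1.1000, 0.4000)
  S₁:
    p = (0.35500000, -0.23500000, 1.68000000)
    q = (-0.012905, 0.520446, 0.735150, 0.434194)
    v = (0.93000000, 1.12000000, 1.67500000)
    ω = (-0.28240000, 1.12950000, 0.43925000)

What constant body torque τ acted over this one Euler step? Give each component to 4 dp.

rate change Δω = (-0.08240000, 0.02950000, 0.03925000)
precession coupling = (-0.0176, 0.0056, -0.0242)
applied torque τ = (-0.1000, 0.1000, 0.0700)

τ = (-0.1000, 0.1000, 0.0700)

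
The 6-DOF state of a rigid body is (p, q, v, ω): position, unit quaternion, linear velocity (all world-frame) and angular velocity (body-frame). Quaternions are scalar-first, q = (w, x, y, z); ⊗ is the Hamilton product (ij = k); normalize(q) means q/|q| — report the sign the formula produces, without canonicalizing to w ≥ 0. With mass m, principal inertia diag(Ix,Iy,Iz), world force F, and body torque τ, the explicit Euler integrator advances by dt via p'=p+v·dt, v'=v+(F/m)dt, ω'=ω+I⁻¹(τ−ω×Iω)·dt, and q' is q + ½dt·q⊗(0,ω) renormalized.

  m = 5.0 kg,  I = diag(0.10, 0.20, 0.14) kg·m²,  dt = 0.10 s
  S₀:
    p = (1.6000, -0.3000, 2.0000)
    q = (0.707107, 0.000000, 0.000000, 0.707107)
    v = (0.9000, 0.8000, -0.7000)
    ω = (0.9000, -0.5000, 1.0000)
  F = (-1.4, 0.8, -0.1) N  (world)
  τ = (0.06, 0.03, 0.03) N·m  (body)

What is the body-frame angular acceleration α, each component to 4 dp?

α = (0.3000, 0.3300, 0.5357)

precession coupling ω×(Iω) = (0.0300, -0.0360, -0.0450)
(τ − ω×Iω)/I = (0.3000, 0.3300, 0.5357)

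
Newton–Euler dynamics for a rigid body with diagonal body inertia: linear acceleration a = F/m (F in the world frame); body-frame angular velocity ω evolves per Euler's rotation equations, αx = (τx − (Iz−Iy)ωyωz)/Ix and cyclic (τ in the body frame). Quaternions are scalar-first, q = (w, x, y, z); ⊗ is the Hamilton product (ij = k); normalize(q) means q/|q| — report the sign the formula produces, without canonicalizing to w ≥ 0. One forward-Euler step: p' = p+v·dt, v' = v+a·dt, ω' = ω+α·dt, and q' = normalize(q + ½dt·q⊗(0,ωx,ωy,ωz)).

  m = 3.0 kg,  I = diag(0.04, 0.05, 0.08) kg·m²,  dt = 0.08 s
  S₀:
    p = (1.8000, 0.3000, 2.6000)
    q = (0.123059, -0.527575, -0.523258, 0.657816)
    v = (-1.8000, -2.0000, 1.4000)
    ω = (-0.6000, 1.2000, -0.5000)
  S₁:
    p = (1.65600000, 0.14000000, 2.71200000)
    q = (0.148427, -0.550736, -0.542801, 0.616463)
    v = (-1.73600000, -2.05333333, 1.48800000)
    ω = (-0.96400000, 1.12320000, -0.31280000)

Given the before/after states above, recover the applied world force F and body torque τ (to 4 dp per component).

rate change Δω = (-0.36400000, -0.07680000, 0.18720000)
gyro term ω₀×Iω₀ = (-0.0180, -0.0120, -0.0072)
τ = I·(Δω/dt) + ω₀×(Iω₀) = (-0.2000, -0.0600, 0.1800)
velocity change Δv = (0.06400000, -0.05333333, 0.08800000)
applied force F = (2.4000, -2.0000, 3.3000)

F = (2.4000, -2.0000, 3.3000)
τ = (-0.2000, -0.0600, 0.1800)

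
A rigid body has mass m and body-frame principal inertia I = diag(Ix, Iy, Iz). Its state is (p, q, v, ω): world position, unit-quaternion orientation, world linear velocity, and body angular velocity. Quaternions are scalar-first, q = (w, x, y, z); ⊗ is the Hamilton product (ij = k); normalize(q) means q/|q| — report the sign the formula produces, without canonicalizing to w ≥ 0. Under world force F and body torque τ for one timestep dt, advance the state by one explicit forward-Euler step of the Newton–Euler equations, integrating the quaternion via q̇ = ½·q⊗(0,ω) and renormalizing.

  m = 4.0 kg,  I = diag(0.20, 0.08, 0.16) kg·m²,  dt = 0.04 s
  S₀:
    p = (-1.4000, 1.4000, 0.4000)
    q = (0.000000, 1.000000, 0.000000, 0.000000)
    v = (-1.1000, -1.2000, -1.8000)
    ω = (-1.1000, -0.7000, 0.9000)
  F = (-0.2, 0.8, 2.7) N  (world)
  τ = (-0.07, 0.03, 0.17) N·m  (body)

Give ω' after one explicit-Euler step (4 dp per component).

ω×(Iω) gyroscopic = (-0.0504, -0.0396, -0.0924)
(τ − ω×Iω)/I = (-0.0980, 0.8700, 1.6400)
ω' = ω + α·dt = (-1.1039, -0.6652, 0.9656)

ω' = (-1.1039, -0.6652, 0.9656)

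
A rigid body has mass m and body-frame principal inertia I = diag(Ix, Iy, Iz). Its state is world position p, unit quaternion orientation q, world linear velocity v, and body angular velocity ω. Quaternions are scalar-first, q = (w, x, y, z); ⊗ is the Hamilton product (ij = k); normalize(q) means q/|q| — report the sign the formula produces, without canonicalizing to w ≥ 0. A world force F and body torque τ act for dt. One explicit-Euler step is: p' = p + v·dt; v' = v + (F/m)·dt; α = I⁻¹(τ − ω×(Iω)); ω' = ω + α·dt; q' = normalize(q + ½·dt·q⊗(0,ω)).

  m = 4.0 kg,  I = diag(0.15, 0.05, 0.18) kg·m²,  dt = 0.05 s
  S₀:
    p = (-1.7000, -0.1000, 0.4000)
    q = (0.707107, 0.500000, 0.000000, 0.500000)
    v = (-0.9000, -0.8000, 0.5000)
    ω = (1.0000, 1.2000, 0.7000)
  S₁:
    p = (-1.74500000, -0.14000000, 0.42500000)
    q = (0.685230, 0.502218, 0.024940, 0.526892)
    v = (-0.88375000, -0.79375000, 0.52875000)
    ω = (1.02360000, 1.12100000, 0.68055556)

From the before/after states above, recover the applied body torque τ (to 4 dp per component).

τ = (0.1800, -0.1000, -0.1900)

rate change Δω = (0.02360000, -0.07900000, -0.01944444)
τ = I·(Δω/dt) + ω₀×(Iω₀) = (0.1800, -0.1000, -0.1900)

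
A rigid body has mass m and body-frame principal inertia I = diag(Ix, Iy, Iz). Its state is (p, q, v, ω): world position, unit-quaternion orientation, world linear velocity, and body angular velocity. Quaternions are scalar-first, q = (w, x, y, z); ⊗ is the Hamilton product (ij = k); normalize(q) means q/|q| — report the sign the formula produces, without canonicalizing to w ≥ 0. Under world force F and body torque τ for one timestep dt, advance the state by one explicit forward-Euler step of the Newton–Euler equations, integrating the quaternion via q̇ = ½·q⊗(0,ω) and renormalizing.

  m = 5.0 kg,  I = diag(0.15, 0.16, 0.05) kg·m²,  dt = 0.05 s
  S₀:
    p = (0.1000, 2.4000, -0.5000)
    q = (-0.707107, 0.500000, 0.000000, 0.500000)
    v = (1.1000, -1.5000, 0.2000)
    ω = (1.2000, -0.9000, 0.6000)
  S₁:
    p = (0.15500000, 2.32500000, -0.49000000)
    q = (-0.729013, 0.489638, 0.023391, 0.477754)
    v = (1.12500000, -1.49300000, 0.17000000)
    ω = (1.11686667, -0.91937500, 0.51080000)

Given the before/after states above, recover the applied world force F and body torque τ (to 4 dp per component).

Δω = ω₁−ω₀ = (-0.08313333, -0.01937500, -0.08920000)
precession coupling = (0.0594, 0.0720, -0.0108)
I·α + gyro = (-0.1900, 0.0100, -0.1000)
Δv = v₁−v₀ = (0.02500000, 0.00700000, -0.03000000)
F = m·Δv/dt = (2.5000, 0.7000, -3.0000)

F = (2.5000, 0.7000, -3.0000)
τ = (-0.1900, 0.0100, -0.1000)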